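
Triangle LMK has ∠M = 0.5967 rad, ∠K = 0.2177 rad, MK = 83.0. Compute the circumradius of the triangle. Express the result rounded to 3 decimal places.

The third angle is ∠L = π − ∠M − ∠K = 2.3272 rad.
Law of sines: KL = MK·sin M/sin L ≈ 64.125.
Law of sines: LM = MK·sin K/sin L ≈ 24.648.
Circumradius = MK/(2 sin L) ≈ 57.059.

R ≈ 57.059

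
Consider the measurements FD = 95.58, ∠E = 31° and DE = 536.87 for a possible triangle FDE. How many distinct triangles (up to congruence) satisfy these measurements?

0

DE·sin E = 536.87·sin(31°) ≈ 276.5.
Since FD = 95.58 < 276.5 = DE sin E, no triangle exists.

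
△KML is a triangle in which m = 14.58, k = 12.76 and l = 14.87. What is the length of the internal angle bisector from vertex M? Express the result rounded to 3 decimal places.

By the law of cosines, cos M = (l² + k² − m²) / (2·l·k) ≈ 0.45156, so ∠M ≈ 63.16°.
The bisector from M has length 2·l·k·cos(∠M/2)/(l+k) ≈ 11.701.

t_M ≈ 11.701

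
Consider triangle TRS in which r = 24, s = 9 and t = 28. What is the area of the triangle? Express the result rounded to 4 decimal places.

Semiperimeter p = (28 + 24 + 9)/2 = 30.5.
Heron's formula: area = √(30.5·2.5·6.5·21.5) ≈ 103.23.

103.2276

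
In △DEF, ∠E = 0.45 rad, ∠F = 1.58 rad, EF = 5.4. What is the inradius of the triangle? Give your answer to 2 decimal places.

The third angle is ∠D = π − ∠E − ∠F = 1.112 rad.
Law of sines: FD = EF·sin E/sin D ≈ 2.6203.
Law of sines: DE = EF·sin F/sin D ≈ 6.0238.
Area = ½·EF·FD·sin F ≈ 7.0744.
Semiperimeter s = (5.4+2.6203+6.0238)/2 = 7.022.
Inradius = area/s = 7.0744/7.022 ≈ 1.0075.

1.01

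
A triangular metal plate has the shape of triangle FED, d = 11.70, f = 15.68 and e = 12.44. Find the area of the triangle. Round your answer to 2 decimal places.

Semiperimeter s = (15.68 + 12.44 + 11.7)/2 = 19.91.
Heron's formula: area = √(19.91·4.23·7.47·8.21) ≈ 71.868.

71.87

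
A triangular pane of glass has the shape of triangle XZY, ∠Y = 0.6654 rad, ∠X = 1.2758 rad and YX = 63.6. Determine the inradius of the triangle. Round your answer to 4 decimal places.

r ≈ 14.9894

The third angle is ∠Z = π − ∠Y − ∠X = 1.2004 rad.
Law of sines: ZY = YX·sin X/sin Z ≈ 65.28.
Law of sines: XZ = YX·sin Y/sin Z ≈ 42.122.
Area = ½·YX·ZY·sin Y ≈ 1281.6.
Semiperimeter s = (65.28+63.6+42.122)/2 = 85.501.
Inradius = area/s = 1281.6/85.501 ≈ 14.989.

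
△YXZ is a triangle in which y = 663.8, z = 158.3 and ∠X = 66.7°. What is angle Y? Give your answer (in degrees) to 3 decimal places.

∠Y ≈ 99.705°

By the law of cosines, x² = z² + y² − 2·z·y·cos X = 3.8256e+05, so x ≈ 618.52.
Law of cosines again: cos Y = (x² + z² − y²)/(2·x·z) ≈ -0.16857, so ∠Y ≈ 99.70°.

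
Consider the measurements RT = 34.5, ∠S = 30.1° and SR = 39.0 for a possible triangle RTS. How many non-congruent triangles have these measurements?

2

SR·sin S = 39.0·sin(30.1°) ≈ 19.56.
Since SR sin S < RT < SR (19.56 < 34.5 < 39.0), two triangles exist.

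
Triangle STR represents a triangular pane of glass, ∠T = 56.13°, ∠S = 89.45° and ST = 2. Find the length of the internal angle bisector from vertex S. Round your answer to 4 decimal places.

The third angle is ∠R = 180° − ∠S − ∠T = 34.42°.
Law of sines: TR = ST·sin S/sin R ≈ 3.5381.
Law of sines: RS = ST·sin T/sin R ≈ 2.9378.
The bisector from S has length 2·RS·ST·cos(∠S/2)/(RS+ST) ≈ 1.6909.

1.6909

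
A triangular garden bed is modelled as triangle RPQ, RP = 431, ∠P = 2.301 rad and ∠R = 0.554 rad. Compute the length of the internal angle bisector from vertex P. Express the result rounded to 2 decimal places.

The third angle is ∠Q = π − ∠R − ∠P = 0.287 rad.
Law of sines: PQ = RP·sin R/sin Q ≈ 802.11.
Law of sines: QR = RP·sin P/sin Q ≈ 1135.9.
The bisector from P has length 2·RP·PQ·cos(∠P/2)/(RP+PQ) ≈ 228.79.

228.79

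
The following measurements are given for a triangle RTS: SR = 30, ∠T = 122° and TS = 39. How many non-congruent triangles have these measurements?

TS·sin T = 39·sin(122°) ≈ 33.07.
Since ∠T is not acute, a triangle exists only if SR > TS; here SR ≤ TS, so there is no triangle.

0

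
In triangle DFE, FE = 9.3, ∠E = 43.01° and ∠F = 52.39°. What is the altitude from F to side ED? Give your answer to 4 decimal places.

The third angle is ∠D = 180° − ∠F − ∠E = 84.60°.
Law of sines: ED = FE·sin F/sin D ≈ 7.4001.
Law of sines: DF = FE·sin E/sin D ≈ 6.3721.
Area = ½·FE·ED·sin E ≈ 23.472.
The altitude from F has length 2·area/ED ≈ 6.3438.

6.3438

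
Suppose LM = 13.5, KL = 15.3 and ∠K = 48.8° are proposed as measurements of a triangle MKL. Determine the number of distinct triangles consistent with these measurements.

KL·sin K = 15.3·sin(48.8°) ≈ 11.51.
Since KL sin K < LM < KL (11.51 < 13.5 < 15.3), two triangles exist.

2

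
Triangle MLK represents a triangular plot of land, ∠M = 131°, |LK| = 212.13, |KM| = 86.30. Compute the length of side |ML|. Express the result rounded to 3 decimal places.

145.266

Law of sines: sin L = |KM|·sin M/|LK| ≈ 0.30704.
Since |LK| ≥ |KM|, only the acute value applies: ∠L ≈ 17.88°.
Then ∠K = 180° − ∠M − ∠L ≈ 31.12°.
Law of sines gives |ML| = |LK|·sin K/sin M ≈ 145.27.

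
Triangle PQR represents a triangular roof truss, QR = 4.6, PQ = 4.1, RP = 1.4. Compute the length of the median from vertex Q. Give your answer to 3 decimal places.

Median from Q: ½√(2·PQ² + 2·QR² − RP²) ≈ 4.3006.

m_Q ≈ 4.301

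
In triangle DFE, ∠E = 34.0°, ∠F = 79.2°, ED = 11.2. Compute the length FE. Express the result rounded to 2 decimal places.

10.48

The third angle is ∠D = 180° − ∠F − ∠E = 66.80°.
Law of sines: FE = ED·sin D/sin F ≈ 10.48.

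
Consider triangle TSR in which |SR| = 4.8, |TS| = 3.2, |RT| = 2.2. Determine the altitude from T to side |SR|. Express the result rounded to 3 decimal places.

Semiperimeter s = (4.8 + 2.2 + 3.2)/2 = 5.1.
Heron's formula: area = √(5.1·0.3·2.9·1.9) ≈ 2.9035.
The altitude from T has length 2·area/|SR| ≈ 1.2098.

h_T ≈ 1.210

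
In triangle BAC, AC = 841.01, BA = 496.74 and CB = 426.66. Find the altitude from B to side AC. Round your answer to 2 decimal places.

h_B ≈ 189.97

Semiperimeter s = (841.01 + 426.66 + 496.74)/2 = 882.21.
Heron's formula: area = √(882.21·41.195·455.55·385.47) ≈ 79885.
The altitude from B has length 2·area/AC ≈ 189.97.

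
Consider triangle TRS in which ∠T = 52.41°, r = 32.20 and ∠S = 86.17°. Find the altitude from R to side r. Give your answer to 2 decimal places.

h_R ≈ 38.48

The third angle is ∠R = 180° − ∠S − ∠T = 41.42°.
Law of sines: t = r·sin T/sin R ≈ 38.567.
Law of sines: s = r·sin S/sin R ≈ 48.563.
Area = ½·r·t·sin S ≈ 619.55.
The altitude from R has length 2·area/r ≈ 38.481.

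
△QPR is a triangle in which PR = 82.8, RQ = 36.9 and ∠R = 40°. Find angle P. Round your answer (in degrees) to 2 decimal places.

∠P ≈ 23.51°

By the law of cosines, QP² = PR² + RQ² − 2·PR·RQ·cos R = 3536.4, so QP ≈ 59.468.
Law of cosines again: cos P = (QP² + PR² − RQ²)/(2·QP·PR) ≈ 0.91702, so ∠P ≈ 23.51°.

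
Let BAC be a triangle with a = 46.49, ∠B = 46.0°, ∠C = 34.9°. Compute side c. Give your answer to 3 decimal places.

The third angle is ∠A = 180° − ∠C − ∠B = 99.10°.
Law of sines: c = a·sin C/sin A ≈ 26.938.

26.938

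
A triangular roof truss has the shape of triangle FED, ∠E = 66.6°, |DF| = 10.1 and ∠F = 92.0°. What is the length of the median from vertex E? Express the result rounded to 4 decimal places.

The third angle is ∠D = 180° − ∠F − ∠E = 21.40°.
Law of sines: |ED| = |DF|·sin F/sin E ≈ 10.998.
Law of sines: |FE| = |DF|·sin D/sin E ≈ 4.0155.
Median from E: ½√(2·|FE|² + 2·|ED|² − |DF|²) ≈ 6.5607.

m_E ≈ 6.5607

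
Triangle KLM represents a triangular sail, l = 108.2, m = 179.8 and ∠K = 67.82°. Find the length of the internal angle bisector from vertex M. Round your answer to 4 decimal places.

By the law of cosines, k² = l² + m² − 2·l·m·cos K = 29347, so k ≈ 171.31.
Law of cosines again: cos M = (k² + l² − m²)/(2·k·l) ≈ 0.23538, so ∠M ≈ 76.39°.
The bisector from M has length 2·k·l·cos(∠M/2)/(k+l) ≈ 104.24.

t_M ≈ 104.2380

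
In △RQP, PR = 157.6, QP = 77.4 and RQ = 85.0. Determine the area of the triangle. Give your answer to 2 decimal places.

Semiperimeter s = (77.4 + 157.6 + 85)/2 = 160.
Heron's formula: area = √(160·82.6·2.4·75) ≈ 1542.4.

1542.36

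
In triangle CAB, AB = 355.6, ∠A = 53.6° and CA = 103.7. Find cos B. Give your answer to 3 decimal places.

By the law of cosines, BC² = CA² + AB² − 2·CA·AB·cos A = 93440, so BC ≈ 305.68.
Law of cosines again: cos B = (AB² + BC² − CA²)/(2·AB·BC) ≈ 0.96200, so ∠B ≈ 15.85°.

cos B ≈ 0.962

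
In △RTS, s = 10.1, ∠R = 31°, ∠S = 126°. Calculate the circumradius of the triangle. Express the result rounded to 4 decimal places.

6.2421

The third angle is ∠T = 180° − ∠S − ∠R = 23.00°.
Law of sines: r = s·sin R/sin S ≈ 6.4299.
Law of sines: t = s·sin T/sin S ≈ 4.878.
Circumradius = s/(2 sin S) ≈ 6.2421.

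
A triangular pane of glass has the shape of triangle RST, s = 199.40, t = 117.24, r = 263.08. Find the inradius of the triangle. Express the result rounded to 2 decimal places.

37.98

Semiperimeter p = (263.08 + 199.4 + 117.24)/2 = 289.86.
Heron's formula: area = √(289.86·26.78·90.46·172.62) ≈ 11010.
Inradius = area/p = 11010/289.86 ≈ 37.983.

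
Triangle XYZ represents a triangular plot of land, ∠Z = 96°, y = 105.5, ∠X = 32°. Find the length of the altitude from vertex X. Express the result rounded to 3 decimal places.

104.922

The third angle is ∠Y = 180° − ∠Z − ∠X = 52.00°.
Law of sines: x = y·sin X/sin Y ≈ 70.946.
Law of sines: z = y·sin Z/sin Y ≈ 133.15.
Area = ½·y·x·sin Z ≈ 3721.9.
The altitude from X has length 2·area/x ≈ 104.92.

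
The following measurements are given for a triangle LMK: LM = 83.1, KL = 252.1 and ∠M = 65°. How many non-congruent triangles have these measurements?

LM·sin M = 83.1·sin(65°) ≈ 75.31.
Since KL ≥ LM, exactly one triangle exists.

1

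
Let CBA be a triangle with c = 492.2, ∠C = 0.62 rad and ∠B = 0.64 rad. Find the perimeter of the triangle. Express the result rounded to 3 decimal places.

The third angle is ∠A = π − ∠C − ∠B = 1.882 rad.
Law of sines: b = c·sin B/sin C ≈ 505.89.
Law of sines: a = c·sin A/sin C ≈ 806.52.
Semiperimeter s = (492.2+505.89+806.52)/2 = 902.31.
Perimeter = 492.2 + 505.89 + 806.52 = 1804.6.

1804.614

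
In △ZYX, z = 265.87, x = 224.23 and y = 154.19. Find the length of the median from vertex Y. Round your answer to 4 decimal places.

Median from Y: ½√(2·x² + 2·z² − y²) ≈ 233.54.

m_Y ≈ 233.5366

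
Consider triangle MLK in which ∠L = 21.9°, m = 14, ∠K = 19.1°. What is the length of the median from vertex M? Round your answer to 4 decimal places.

2.6561

The third angle is ∠M = 180° − ∠L − ∠K = 139.00°.
Law of sines: l = m·sin L/sin M ≈ 7.9594.
Law of sines: k = m·sin K/sin M ≈ 6.9827.
Median from M: ½√(2·l² + 2·k² − m²) ≈ 2.6561.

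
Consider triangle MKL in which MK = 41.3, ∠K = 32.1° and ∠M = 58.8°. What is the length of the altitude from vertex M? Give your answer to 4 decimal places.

21.9468

The third angle is ∠L = 180° − ∠M − ∠K = 89.10°.
Law of sines: KL = MK·sin M/sin L ≈ 35.331.
Law of sines: LM = MK·sin K/sin L ≈ 21.949.
Area = ½·MK·KL·sin K ≈ 387.7.
The altitude from M has length 2·area/KL ≈ 21.947.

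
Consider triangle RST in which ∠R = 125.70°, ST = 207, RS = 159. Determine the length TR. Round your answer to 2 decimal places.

Law of sines: sin T = RS·sin R/ST ≈ 0.62377.
Since ST ≥ RS, only the acute value applies: ∠T ≈ 38.59°.
Then ∠S = 180° − ∠R − ∠T ≈ 15.71°.
Law of sines gives TR = ST·sin S/sin R ≈ 69.009.

69.01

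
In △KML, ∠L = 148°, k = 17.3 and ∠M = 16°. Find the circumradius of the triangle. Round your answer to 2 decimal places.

The third angle is ∠K = 180° − ∠M − ∠L = 16.00°.
Law of sines: m = k·sin M/sin K ≈ 17.3.
Law of sines: l = k·sin L/sin K ≈ 33.26.
Circumradius = k/(2 sin K) ≈ 31.382.

31.38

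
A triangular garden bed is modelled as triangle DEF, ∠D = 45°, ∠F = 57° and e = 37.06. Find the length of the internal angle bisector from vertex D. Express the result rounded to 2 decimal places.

The third angle is ∠E = 180° − ∠F − ∠D = 78.00°.
Law of sines: d = e·sin D/sin E ≈ 26.791.
Law of sines: f = e·sin F/sin E ≈ 31.776.
The bisector from D has length 2·e·f·cos(∠D/2)/(e+f) ≈ 31.61.

31.61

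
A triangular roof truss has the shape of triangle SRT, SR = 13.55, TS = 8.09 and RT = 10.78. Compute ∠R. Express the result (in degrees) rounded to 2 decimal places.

By the law of cosines, cos R = (SR² + RT² − TS²) / (2·SR·RT) ≈ 0.80223, so ∠R ≈ 36.66°.

∠R ≈ 36.66°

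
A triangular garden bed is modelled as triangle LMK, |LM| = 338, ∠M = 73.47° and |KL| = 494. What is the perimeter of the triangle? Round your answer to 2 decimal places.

perimeter ≈ 1301.05

Law of sines: sin K = |LM|·sin M/|KL| ≈ 0.65593.
Since |KL| ≥ |LM|, only the acute value applies: ∠K ≈ 40.99°.
Then ∠L = 180° − ∠M − ∠K ≈ 65.54°.
Law of sines gives |MK| = |KL|·sin L/sin M ≈ 469.05.
Semiperimeter s = (469.05+494+338)/2 = 650.52.
Perimeter = 469.05 + 494 + 338 = 1301.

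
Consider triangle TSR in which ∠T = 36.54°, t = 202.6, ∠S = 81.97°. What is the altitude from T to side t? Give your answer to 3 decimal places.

The third angle is ∠R = 180° − ∠T − ∠S = 61.49°.
Law of sines: s = t·sin S/sin T ≈ 336.95.
Law of sines: r = t·sin R/sin T ≈ 299.02.
Area = ½·t·s·sin R ≈ 29994.
The altitude from T has length 2·area/t ≈ 296.09.

h_T ≈ 296.088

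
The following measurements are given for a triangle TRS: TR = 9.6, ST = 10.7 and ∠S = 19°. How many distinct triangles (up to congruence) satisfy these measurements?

ST·sin S = 10.7·sin(19°) ≈ 3.484.
Since ST sin S < TR < ST (3.484 < 9.6 < 10.7), two triangles exist.

2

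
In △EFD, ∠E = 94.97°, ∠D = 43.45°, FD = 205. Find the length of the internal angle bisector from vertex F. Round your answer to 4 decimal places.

The third angle is ∠F = 180° − ∠D − ∠E = 41.58°.
Law of sines: DE = FD·sin F/sin E ≈ 136.56.
Law of sines: EF = FD·sin D/sin E ≈ 141.51.
The bisector from F has length 2·EF·FD·cos(∠F/2)/(EF+FD) ≈ 156.54.

156.5394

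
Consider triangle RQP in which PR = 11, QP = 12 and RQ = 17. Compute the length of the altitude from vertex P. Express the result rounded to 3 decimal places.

h_P ≈ 7.733

Semiperimeter s = (12 + 11 + 17)/2 = 20.
Heron's formula: area = √(20·8·9·3) ≈ 65.727.
The altitude from P has length 2·area/RQ ≈ 7.7326.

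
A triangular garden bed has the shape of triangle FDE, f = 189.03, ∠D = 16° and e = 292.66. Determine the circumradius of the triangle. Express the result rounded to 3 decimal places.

By the law of cosines, d² = e² + f² − 2·e·f·cos D = 15025, so d ≈ 122.58.
Area = ½·e·f·sin D ≈ 7624.3.
Circumradius = d/(2 sin D) ≈ 222.35.

R ≈ 222.353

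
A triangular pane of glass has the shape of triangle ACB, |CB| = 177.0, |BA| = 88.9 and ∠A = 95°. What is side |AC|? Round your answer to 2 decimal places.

145.50

Law of sines: sin C = |BA|·sin A/|CB| ≈ 0.50035.
Since |CB| ≥ |BA|, only the acute value applies: ∠C ≈ 30.02°.
Then ∠B = 180° − ∠A − ∠C ≈ 54.98°.
Law of sines gives |AC| = |CB|·sin B/sin A ≈ 145.5.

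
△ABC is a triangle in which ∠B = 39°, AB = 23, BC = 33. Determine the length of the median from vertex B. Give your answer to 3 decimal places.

m_B ≈ 26.447

By the law of cosines, CA² = AB² + BC² − 2·AB·BC·cos B = 438.29, so CA ≈ 20.935.
Median from B: ½√(2·AB² + 2·BC² − CA²) ≈ 26.447.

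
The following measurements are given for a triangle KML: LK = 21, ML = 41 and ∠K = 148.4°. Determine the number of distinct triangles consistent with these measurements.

1

LK·sin K = 21·sin(148.4°) ≈ 11.
Since ∠K is not acute, a triangle exists only if ML > LK; here ML > LK, so there is exactly one triangle.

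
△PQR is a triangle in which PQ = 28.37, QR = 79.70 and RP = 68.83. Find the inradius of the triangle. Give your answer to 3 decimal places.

r ≈ 10.799

Semiperimeter s = (79.7 + 68.83 + 28.37)/2 = 88.45.
Heron's formula: area = √(88.45·8.75·19.62·60.08) ≈ 955.14.
Inradius = area/s = 955.14/88.45 ≈ 10.799.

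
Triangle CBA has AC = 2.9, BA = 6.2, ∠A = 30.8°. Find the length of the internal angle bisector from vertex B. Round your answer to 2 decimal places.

By the law of cosines, CB² = BA² + AC² − 2·BA·AC·cos A = 15.962, so CB ≈ 3.9952.
Law of cosines again: cos B = (CB² + BA² − AC²)/(2·CB·BA) ≈ 0.92836, so ∠B ≈ 21.82°.
The bisector from B has length 2·CB·BA·cos(∠B/2)/(CB+BA) ≈ 4.7714.

4.77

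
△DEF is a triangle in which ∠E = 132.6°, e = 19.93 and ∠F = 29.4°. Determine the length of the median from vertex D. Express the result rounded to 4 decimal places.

m_D ≈ 16.4144

The third angle is ∠D = 180° − ∠E − ∠F = 18.00°.
Law of sines: d = e·sin D/sin E ≈ 8.3667.
Law of sines: f = e·sin F/sin E ≈ 13.291.
Median from D: ½√(2·e² + 2·f² − d²) ≈ 16.414.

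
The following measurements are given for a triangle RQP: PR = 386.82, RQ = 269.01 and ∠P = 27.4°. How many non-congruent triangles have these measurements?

2

PR·sin P = 386.82·sin(27.4°) ≈ 178.
Since PR sin P < RQ < PR (178 < 269.01 < 386.82), two triangles exist.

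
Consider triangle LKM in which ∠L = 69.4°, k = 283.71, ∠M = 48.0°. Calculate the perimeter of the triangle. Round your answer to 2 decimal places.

perimeter ≈ 820.32

The third angle is ∠K = 180° − ∠M − ∠L = 62.60°.
Law of sines: l = k·sin L/sin K ≈ 299.13.
Law of sines: m = k·sin M/sin K ≈ 237.48.
Semiperimeter s = (299.13+283.71+237.48)/2 = 410.16.
Perimeter = 299.13 + 283.71 + 237.48 = 820.32.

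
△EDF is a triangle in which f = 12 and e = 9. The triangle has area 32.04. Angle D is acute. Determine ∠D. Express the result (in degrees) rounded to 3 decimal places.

From area = ½·f·e·sin D, we get sin D = 2·area/(f·e) ≈ 0.59333.
Taking the acute solution, ∠D ≈ 36.39°.

∠D ≈ 36.394°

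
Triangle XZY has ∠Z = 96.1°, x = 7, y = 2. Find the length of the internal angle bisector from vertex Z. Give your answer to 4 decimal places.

2.0797

By the law of cosines, z² = y² + x² − 2·y·x·cos Z = 55.975, so z ≈ 7.4817.
The bisector from Z has length 2·y·x·cos(∠Z/2)/(y+x) ≈ 2.0797.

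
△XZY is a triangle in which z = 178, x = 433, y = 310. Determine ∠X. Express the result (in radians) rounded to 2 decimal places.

∠X ≈ 2.14 rad

By the law of cosines, cos X = (z² + y² − x²) / (2·z·y) ≈ -0.54100, so ∠X ≈ 2.142 rad.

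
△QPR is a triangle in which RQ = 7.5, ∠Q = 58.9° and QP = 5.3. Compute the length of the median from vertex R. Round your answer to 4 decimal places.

By the law of cosines, PR² = RQ² + QP² − 2·RQ·QP·cos Q = 43.276, so PR ≈ 6.5784.
Median from R: ½√(2·PR² + 2·RQ² − QP²) ≈ 6.5376.

m_R ≈ 6.5376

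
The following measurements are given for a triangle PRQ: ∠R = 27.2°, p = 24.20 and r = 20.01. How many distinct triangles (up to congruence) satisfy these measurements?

p·sin R = 24.20·sin(27.2°) ≈ 11.06.
Since p sin R < r < p (11.06 < 20.01 < 24.20), two triangles exist.

2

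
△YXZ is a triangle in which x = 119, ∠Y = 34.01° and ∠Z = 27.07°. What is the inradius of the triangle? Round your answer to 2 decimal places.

r ≈ 16.03

The third angle is ∠X = 180° − ∠Z − ∠Y = 118.92°.
Law of sines: y = x·sin Y/sin X ≈ 76.044.
Law of sines: z = x·sin Z/sin X ≈ 61.87.
Area = ½·x·y·sin Z ≈ 2059.1.
Semiperimeter s = (76.044+119+61.87)/2 = 128.46.
Inradius = area/s = 2059.1/128.46 ≈ 16.029.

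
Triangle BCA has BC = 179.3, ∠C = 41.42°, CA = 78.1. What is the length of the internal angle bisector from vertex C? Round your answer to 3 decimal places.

t_C ≈ 101.775

By the law of cosines, AB² = BC² + CA² − 2·BC·CA·cos C = 17246, so AB ≈ 131.33.
The bisector from C has length 2·BC·CA·cos(∠C/2)/(BC+CA) ≈ 101.78.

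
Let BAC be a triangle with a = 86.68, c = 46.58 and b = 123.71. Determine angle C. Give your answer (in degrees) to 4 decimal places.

By the law of cosines, cos C = (b² + a² − c²) / (2·b·a) ≈ 0.96277, so ∠C ≈ 15.68°.

15.6837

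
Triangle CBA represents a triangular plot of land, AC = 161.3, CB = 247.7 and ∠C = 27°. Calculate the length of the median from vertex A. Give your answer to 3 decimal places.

75.876

By the law of cosines, BA² = AC² + CB² − 2·AC·CB·cos C = 16174, so BA ≈ 127.18.
Median from A: ½√(2·BA² + 2·AC² − CB²) ≈ 75.876.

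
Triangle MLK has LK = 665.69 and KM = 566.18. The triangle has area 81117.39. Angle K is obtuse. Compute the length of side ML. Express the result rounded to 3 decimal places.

From area = ½·LK·KM·sin K, we get sin K = 2·area/(LK·KM) ≈ 0.43044.
Taking the obtuse solution, ∠K ≈ 154.50°.
Law of cosines then gives ML ≈ 1201.7.

1201.706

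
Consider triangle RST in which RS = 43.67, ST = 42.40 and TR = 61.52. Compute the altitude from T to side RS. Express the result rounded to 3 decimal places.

Semiperimeter s = (42.4 + 61.52 + 43.67)/2 = 73.795.
Heron's formula: area = √(73.795·31.395·12.275·30.125) ≈ 925.59.
The altitude from T has length 2·area/RS ≈ 42.39.

h_T ≈ 42.390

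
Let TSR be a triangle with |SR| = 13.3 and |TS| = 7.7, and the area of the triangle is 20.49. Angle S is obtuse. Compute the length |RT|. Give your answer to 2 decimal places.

20.59

From area = ½·|TS|·|SR|·sin S, we get sin S = 2·area/(|TS|·|SR|) ≈ 0.40016.
Taking the obtuse solution, ∠S ≈ 2.730 rad.
Law of cosines then gives |RT| ≈ 20.589.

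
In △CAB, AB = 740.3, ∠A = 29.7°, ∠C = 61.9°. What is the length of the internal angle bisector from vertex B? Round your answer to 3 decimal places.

381.761

The third angle is ∠B = 180° − ∠C − ∠A = 88.40°.
Law of sines: BC = AB·sin A/sin C ≈ 415.8.
Law of sines: CA = AB·sin B/sin C ≈ 838.89.
The bisector from B has length 2·AB·BC·cos(∠B/2)/(AB+BC) ≈ 381.76.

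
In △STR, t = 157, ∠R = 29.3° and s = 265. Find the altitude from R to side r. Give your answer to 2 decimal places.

136.32

By the law of cosines, r² = s² + t² − 2·s·t·cos R = 22309, so r ≈ 149.36.
Area = ½·s·t·sin R ≈ 10180.
The altitude from R has length 2·area/r ≈ 136.32.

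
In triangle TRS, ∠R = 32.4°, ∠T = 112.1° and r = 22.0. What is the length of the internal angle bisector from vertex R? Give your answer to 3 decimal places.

The third angle is ∠S = 180° − ∠T − ∠R = 35.50°.
Law of sines: t = r·sin T/sin R ≈ 38.041.
Law of sines: s = r·sin S/sin R ≈ 23.843.
The bisector from R has length 2·s·t·cos(∠R/2)/(s+t) ≈ 28.149.

t_R ≈ 28.149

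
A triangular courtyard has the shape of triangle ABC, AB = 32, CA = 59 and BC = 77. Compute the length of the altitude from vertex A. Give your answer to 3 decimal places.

Semiperimeter s = (77 + 59 + 32)/2 = 84.
Heron's formula: area = √(84·7·25·52) ≈ 874.3.
The altitude from A has length 2·area/BC ≈ 22.709.

22.709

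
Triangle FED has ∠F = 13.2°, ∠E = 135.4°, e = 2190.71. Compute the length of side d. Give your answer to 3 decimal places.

The third angle is ∠D = 180° − ∠F − ∠E = 31.40°.
Law of sines: d = e·sin D/sin E ≈ 1625.5.

1625.544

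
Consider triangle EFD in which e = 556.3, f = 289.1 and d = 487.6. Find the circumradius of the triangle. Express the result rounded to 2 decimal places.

By the law of cosines, cos E = (f² + d² − e²) / (2·f·d) ≈ 0.04208, so ∠E ≈ 87.59°.
Circumradius = e/(2 sin E) ≈ 278.4.

278.40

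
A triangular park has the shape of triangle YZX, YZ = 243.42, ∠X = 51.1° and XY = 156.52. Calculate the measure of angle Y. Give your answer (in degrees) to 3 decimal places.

Law of sines: sin Z = XY·sin X/YZ ≈ 0.50041.
Since YZ ≥ XY, only the acute value applies: ∠Z ≈ 30.03°.
Then ∠Y = 180° − ∠X − ∠Z ≈ 98.87°.

98.873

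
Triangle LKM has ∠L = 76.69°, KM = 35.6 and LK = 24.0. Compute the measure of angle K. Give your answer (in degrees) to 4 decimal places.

Law of sines: sin M = LK·sin L/KM ≈ 0.65605.
Since KM ≥ LK, only the acute value applies: ∠M ≈ 41.00°.
Then ∠K = 180° − ∠L − ∠M ≈ 62.31°.

62.3108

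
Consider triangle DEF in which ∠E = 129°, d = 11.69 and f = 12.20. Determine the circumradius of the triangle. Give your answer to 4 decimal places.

13.8738

By the law of cosines, e² = f² + d² − 2·f·d·cos E = 465, so e ≈ 21.564.
Area = ½·f·d·sin E ≈ 55.418.
Circumradius = e/(2 sin E) ≈ 13.874.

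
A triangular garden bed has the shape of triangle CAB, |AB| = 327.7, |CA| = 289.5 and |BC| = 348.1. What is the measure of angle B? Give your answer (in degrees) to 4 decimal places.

∠B ≈ 50.6194°

By the law of cosines, cos B = (|AB|² + |BC|² − |CA|²) / (2·|AB|·|BC|) ≈ 0.63447, so ∠B ≈ 50.62°.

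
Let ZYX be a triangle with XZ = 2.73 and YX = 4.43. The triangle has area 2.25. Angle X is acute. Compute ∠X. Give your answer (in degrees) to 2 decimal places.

∠X ≈ 21.84°

From area = ½·YX·XZ·sin X, we get sin X = 2·area/(YX·XZ) ≈ 0.37209.
Taking the acute solution, ∠X ≈ 21.84°.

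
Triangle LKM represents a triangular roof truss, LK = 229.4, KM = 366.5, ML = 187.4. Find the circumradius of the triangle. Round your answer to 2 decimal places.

218.01

By the law of cosines, cos L = (ML² + LK² − KM²) / (2·ML·LK) ≈ -0.54175, so ∠L ≈ 122.80°.
Circumradius = KM/(2 sin L) ≈ 218.01.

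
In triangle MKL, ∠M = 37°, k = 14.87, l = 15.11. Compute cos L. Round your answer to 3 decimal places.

0.295

By the law of cosines, m² = k² + l² − 2·k·l·cos M = 90.545, so m ≈ 9.5155.
Law of cosines again: cos L = (m² + k² − l²)/(2·m·k) ≈ 0.29453, so ∠L ≈ 72.87°.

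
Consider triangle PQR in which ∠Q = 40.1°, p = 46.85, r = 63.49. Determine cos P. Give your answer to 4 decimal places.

cos P ≈ 0.6756

By the law of cosines, q² = r² + p² − 2·r·p·cos Q = 1675.4, so q ≈ 40.931.
Law of cosines again: cos P = (q² + r² − p²)/(2·q·r) ≈ 0.67561, so ∠P ≈ 47.50°.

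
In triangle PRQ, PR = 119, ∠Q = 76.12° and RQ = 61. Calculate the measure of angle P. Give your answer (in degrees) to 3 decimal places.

29.844

Law of sines: sin P = RQ·sin Q/PR ≈ 0.49764.
Since PR ≥ RQ, only the acute value applies: ∠P ≈ 29.84°.
Then ∠R = 180° − ∠Q − ∠P ≈ 74.04°.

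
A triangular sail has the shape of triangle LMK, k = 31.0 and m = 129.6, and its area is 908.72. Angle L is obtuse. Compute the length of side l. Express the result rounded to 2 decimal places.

From area = ½·m·k·sin L, we get sin L = 2·area/(m·k) ≈ 0.45237.
Taking the obtuse solution, ∠L ≈ 153.10°.
Law of cosines then gives l ≈ 157.87.

157.87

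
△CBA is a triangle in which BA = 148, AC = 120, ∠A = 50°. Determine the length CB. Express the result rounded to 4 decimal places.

116.0697

By the law of cosines, CB² = BA² + AC² − 2·BA·AC·cos A = 13472, so CB ≈ 116.07.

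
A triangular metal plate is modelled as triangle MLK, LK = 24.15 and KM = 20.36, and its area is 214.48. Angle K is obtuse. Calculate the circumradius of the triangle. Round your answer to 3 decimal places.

From area = ½·LK·KM·sin K, we get sin K = 2·area/(LK·KM) ≈ 0.87241.
Taking the obtuse solution, ∠K ≈ 119.26°.
Law of cosines then gives ML ≈ 38.45.
Circumradius = ML/(2 sin K) ≈ 22.037.

R ≈ 22.037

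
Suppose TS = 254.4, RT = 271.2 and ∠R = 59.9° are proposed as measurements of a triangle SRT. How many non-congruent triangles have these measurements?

RT·sin R = 271.2·sin(59.9°) ≈ 234.6.
Since RT sin R < TS < RT (234.6 < 254.4 < 271.2), two triangles exist.

2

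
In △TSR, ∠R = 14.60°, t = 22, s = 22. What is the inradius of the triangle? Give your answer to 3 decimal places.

2.460

By the law of cosines, r² = t² + s² − 2·t·s·cos R = 31.258, so r ≈ 5.5908.
Area = ½·t·s·sin R ≈ 61.001.
Semiperimeter p = (22+22+5.5908)/2 = 24.795.
Inradius = area/p = 61.001/24.795 ≈ 2.4602.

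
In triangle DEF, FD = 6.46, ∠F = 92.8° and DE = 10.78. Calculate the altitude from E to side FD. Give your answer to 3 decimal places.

8.310

Law of sines: sin E = FD·sin F/DE ≈ 0.59854.
Since DE ≥ FD, only the acute value applies: ∠E ≈ 36.77°.
Then ∠D = 180° − ∠F − ∠E ≈ 50.43°.
Law of sines gives EF = DE·sin D/sin F ≈ 8.3202.
Area = ½·DE·FD·sin D ≈ 26.842.
The altitude from E has length 2·area/FD ≈ 8.3103.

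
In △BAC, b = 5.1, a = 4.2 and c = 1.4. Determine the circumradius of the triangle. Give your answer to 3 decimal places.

By the law of cosines, cos B = (a² + c² − b²) / (2·a·c) ≈ -0.54507, so ∠B ≈ 123.03°.
Circumradius = b/(2 sin B) ≈ 3.0415.

3.042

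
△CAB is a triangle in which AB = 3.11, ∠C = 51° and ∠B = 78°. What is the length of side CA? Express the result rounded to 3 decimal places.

The third angle is ∠A = 180° − ∠B − ∠C = 51.00°.
Law of sines: CA = AB·sin B/sin C ≈ 3.9144.

3.914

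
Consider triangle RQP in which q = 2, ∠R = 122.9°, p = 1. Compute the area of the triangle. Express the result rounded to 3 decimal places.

0.840

Area = ½·q·p·sin R ≈ 0.83962.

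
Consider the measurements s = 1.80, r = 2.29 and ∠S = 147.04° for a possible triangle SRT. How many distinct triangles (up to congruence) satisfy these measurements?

0

r·sin S = 2.29·sin(147.04°) ≈ 1.246.
Since ∠S is not acute, a triangle exists only if s > r; here s ≤ r, so there is no triangle.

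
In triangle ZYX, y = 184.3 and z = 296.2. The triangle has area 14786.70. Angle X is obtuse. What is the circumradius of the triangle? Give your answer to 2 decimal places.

R ≈ 426.43

From area = ½·z·y·sin X, we get sin X = 2·area/(z·y) ≈ 0.54174.
Taking the obtuse solution, ∠X ≈ 147.20°.
Law of cosines then gives x ≈ 462.03.
Circumradius = x/(2 sin X) ≈ 426.43.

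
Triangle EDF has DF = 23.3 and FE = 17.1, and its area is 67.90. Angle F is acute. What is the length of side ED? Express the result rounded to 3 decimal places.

9.282

From area = ½·DF·FE·sin F, we get sin F = 2·area/(DF·FE) ≈ 0.34084.
Taking the acute solution, ∠F ≈ 19.93°.
Law of cosines then gives ED ≈ 9.2819.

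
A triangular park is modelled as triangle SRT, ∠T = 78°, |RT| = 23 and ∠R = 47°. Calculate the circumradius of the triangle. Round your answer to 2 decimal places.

The third angle is ∠S = 180° − ∠R − ∠T = 55.00°.
Law of sines: |TS| = |RT|·sin R/sin S ≈ 20.535.
Law of sines: |SR| = |RT|·sin T/sin S ≈ 27.464.
Circumradius = |RT|/(2 sin S) ≈ 14.039.

14.04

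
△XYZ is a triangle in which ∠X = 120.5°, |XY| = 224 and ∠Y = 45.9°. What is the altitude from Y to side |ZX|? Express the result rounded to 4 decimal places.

The third angle is ∠Z = 180° − ∠X − ∠Y = 13.60°.
Law of sines: |YZ| = |XY|·sin X/sin Z ≈ 820.8.
Law of sines: |ZX| = |XY|·sin Y/sin Z ≈ 684.1.
Area = ½·|XY|·|YZ|·sin Y ≈ 66017.
The altitude from Y has length 2·area/|ZX| ≈ 193.

193.0049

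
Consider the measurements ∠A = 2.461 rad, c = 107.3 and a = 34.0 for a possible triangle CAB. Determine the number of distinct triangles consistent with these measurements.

c·sin A = 107.3·sin(2.461 rad) ≈ 67.52.
Since ∠A is not acute, a triangle exists only if a > c; here a ≤ c, so there is no triangle.

0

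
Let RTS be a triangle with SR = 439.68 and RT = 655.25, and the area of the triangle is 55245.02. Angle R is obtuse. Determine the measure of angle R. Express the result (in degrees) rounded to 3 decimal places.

From area = ½·SR·RT·sin R, we get sin R = 2·area/(SR·RT) ≈ 0.38351.
Taking the obtuse solution, ∠R ≈ 157.45°.

∠R ≈ 157.449°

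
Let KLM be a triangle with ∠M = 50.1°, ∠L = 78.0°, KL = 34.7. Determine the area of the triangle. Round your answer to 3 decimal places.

The third angle is ∠K = 180° − ∠L − ∠M = 51.90°.
Law of sines: LM = KL·sin K/sin M ≈ 35.594.
Law of sines: MK = KL·sin L/sin M ≈ 44.243.
Area = ½·KL·LM·sin L ≈ 604.06.

604.065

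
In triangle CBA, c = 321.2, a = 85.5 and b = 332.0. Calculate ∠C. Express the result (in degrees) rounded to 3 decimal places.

By the law of cosines, cos C = (b² + a² − c²) / (2·b·a) ≈ 0.25303, so ∠C ≈ 75.34°.

75.343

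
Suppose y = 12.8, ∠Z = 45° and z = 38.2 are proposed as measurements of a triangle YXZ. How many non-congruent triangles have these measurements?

y·sin Z = 12.8·sin(45°) ≈ 9.051.
Since z ≥ y, exactly one triangle exists.

1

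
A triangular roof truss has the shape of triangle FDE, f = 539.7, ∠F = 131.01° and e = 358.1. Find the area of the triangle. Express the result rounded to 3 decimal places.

Law of sines: sin E = e·sin F/f ≈ 0.50069.
Since f ≥ e, only the acute value applies: ∠E ≈ 30.05°.
Then ∠D = 180° − ∠F − ∠E ≈ 18.94°.
Law of sines gives d = f·sin D/sin F ≈ 232.2.
Area = ½·f·e·sin D ≈ 31372.

area ≈ 31372.316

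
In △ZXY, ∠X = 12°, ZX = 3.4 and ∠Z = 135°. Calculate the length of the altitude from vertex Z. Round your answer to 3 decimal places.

0.707

The third angle is ∠Y = 180° − ∠Z − ∠X = 33.00°.
Law of sines: XY = ZX·sin Z/sin Y ≈ 4.4142.
Law of sines: YZ = ZX·sin X/sin Y ≈ 1.2979.
Area = ½·ZX·XY·sin X ≈ 1.5602.
The altitude from Z has length 2·area/XY ≈ 0.7069.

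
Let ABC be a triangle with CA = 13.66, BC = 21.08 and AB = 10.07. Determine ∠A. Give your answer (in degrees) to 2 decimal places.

By the law of cosines, cos A = (CA² + AB² − BC²) / (2·CA·AB) ≈ -0.56837, so ∠A ≈ 124.64°.

∠A ≈ 124.64°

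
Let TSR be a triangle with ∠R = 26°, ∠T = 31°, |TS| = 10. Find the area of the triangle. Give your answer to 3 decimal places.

The third angle is ∠S = 180° − ∠R − ∠T = 123.00°.
Law of sines: |SR| = |TS|·sin T/sin R ≈ 11.749.
Law of sines: |RT| = |TS|·sin S/sin R ≈ 19.132.
Area = ½·|TS|·|SR|·sin S ≈ 49.267.

area ≈ 49.267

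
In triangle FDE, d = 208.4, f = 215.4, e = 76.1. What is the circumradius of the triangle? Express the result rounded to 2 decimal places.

R ≈ 108.13

By the law of cosines, cos F = (d² + e² − f²) / (2·d·e) ≈ 0.08905, so ∠F ≈ 1.4816 rad.
Circumradius = f/(2 sin F) ≈ 108.13.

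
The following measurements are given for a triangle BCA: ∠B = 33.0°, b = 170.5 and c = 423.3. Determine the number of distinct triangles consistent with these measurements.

0

c·sin B = 423.3·sin(33.0°) ≈ 230.5.
Since b = 170.5 < 230.5 = c sin B, no triangle exists.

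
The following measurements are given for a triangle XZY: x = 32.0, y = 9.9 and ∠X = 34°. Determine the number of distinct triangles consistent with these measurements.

y·sin X = 9.9·sin(34°) ≈ 5.536.
Since x ≥ y, exactly one triangle exists.

1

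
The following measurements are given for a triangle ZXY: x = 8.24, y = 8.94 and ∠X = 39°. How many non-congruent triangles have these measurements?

y·sin X = 8.94·sin(39°) ≈ 5.626.
Since y sin X < x < y (5.626 < 8.24 < 8.94), two triangles exist.

2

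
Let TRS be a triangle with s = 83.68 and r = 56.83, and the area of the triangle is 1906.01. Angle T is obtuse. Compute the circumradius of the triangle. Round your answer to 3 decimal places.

78.698

From area = ½·r·s·sin T, we get sin T = 2·area/(r·s) ≈ 0.80160.
Taking the obtuse solution, ∠T ≈ 126.72°.
Law of cosines then gives t ≈ 126.17.
Circumradius = t/(2 sin T) ≈ 78.698.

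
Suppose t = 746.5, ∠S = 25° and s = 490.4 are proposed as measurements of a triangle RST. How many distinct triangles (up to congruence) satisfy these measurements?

2

t·sin S = 746.5·sin(25°) ≈ 315.5.
Since t sin S < s < t (315.5 < 490.4 < 746.5), two triangles exist.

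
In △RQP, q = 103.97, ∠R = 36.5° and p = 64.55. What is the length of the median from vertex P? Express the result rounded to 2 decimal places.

80.35

By the law of cosines, r² = q² + p² − 2·q·p·cos R = 4186.7, so r ≈ 64.705.
Median from P: ½√(2·r² + 2·q² − p²) ≈ 80.353.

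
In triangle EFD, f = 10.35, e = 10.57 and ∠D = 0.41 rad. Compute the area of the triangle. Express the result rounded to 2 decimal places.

area ≈ 21.80

Area = ½·e·f·sin D ≈ 21.804.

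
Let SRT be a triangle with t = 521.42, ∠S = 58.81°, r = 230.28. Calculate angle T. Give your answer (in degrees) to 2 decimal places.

By the law of cosines, s² = r² + t² − 2·r·t·cos S = 2.0054e+05, so s ≈ 447.82.
Law of cosines again: cos T = (s² + r² − t²)/(2·s·r) ≈ -0.08877, so ∠T ≈ 95.09°.

∠T ≈ 95.09°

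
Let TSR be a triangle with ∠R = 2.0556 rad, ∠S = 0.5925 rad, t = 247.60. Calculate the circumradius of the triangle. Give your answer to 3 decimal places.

The third angle is ∠T = π − ∠S − ∠R = 0.4935 rad.
Law of sines: s = t·sin S/sin T ≈ 291.89.
Law of sines: r = t·sin R/sin T ≈ 462.46.
Circumradius = t/(2 sin T) ≈ 261.34.

261.344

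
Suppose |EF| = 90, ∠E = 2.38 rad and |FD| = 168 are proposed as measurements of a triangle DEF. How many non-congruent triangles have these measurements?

1

|EF|·sin E = 90·sin(2.38 rad) ≈ 62.11.
Since ∠E is not acute, a triangle exists only if |FD| > |EF|; here |FD| > |EF|, so there is exactly one triangle.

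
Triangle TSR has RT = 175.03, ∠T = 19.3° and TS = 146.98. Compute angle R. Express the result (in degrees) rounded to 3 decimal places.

53.224

By the law of cosines, SR² = RT² + TS² − 2·RT·TS·cos T = 3678.3, so SR ≈ 60.649.
Law of cosines again: cos R = (SR² + RT² − TS²)/(2·SR·RT) ≈ 0.59869, so ∠R ≈ 53.22°.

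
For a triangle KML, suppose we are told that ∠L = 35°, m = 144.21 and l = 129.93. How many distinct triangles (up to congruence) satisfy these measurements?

2

m·sin L = 144.21·sin(35°) ≈ 82.72.
Since m sin L < l < m (82.72 < 129.93 < 144.21), two triangles exist.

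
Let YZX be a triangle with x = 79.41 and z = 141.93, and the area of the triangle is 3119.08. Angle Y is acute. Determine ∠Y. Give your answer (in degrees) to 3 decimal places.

From area = ½·z·x·sin Y, we get sin Y = 2·area/(z·x) ≈ 0.55349.
Taking the acute solution, ∠Y ≈ 33.61°.

∠Y ≈ 33.607°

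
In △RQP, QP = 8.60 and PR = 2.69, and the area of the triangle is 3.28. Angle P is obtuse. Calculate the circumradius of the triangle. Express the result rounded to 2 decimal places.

From area = ½·QP·PR·sin P, we get sin P = 2·area/(QP·PR) ≈ 0.28357.
Taking the obtuse solution, ∠P ≈ 163.53°.
Law of cosines then gives RQ ≈ 11.206.
Circumradius = RQ/(2 sin P) ≈ 19.758.

19.76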